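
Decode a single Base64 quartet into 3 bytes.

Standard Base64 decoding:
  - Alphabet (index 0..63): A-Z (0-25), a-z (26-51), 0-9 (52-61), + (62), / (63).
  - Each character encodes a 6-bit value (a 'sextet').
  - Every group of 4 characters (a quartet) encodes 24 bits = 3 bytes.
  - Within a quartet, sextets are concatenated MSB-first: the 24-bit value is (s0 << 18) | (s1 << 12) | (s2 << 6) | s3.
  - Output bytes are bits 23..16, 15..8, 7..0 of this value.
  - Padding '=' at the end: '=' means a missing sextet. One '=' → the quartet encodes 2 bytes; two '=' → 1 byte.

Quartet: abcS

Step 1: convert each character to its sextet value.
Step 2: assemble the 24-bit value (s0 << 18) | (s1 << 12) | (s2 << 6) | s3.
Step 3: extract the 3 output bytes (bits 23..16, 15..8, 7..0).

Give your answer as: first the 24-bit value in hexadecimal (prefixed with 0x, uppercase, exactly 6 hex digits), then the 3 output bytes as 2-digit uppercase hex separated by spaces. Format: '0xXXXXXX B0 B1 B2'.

Sextets: a=26, b=27, c=28, S=18
24-bit: (26<<18) | (27<<12) | (28<<6) | 18
      = 0x680000 | 0x01B000 | 0x000700 | 0x000012
      = 0x69B712
Bytes: (v>>16)&0xFF=69, (v>>8)&0xFF=B7, v&0xFF=12

Answer: 0x69B712 69 B7 12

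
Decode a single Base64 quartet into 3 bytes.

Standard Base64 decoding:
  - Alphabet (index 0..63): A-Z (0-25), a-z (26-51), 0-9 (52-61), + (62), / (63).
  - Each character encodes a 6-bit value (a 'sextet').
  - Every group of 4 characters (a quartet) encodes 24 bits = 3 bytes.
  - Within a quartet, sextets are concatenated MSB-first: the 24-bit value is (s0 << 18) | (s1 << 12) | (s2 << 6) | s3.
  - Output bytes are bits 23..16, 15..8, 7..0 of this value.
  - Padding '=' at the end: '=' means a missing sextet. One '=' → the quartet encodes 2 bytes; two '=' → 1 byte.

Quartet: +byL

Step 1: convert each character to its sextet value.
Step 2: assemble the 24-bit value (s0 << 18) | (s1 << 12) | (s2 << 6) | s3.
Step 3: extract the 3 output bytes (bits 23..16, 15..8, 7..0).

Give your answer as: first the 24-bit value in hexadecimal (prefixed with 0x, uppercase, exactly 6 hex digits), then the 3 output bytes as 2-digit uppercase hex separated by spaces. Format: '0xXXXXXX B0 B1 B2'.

Answer: 0xF9BC8B F9 BC 8B

Derivation:
Sextets: +=62, b=27, y=50, L=11
24-bit: (62<<18) | (27<<12) | (50<<6) | 11
      = 0xF80000 | 0x01B000 | 0x000C80 | 0x00000B
      = 0xF9BC8B
Bytes: (v>>16)&0xFF=F9, (v>>8)&0xFF=BC, v&0xFF=8B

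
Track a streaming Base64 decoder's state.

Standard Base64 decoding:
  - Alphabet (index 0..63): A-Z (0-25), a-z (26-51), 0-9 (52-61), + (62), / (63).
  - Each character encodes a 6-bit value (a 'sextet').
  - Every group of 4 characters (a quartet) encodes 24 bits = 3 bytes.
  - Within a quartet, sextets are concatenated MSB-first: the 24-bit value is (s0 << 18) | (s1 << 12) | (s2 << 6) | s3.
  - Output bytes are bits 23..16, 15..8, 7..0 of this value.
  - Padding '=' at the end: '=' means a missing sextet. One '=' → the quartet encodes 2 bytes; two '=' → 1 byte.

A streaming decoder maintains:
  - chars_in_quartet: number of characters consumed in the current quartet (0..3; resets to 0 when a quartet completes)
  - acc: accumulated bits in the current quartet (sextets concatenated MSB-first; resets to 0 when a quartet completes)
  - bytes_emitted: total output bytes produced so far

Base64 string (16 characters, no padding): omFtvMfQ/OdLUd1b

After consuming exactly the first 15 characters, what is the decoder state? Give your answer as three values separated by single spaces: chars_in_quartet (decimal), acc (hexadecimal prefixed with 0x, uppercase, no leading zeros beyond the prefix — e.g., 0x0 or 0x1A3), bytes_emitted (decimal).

Answer: 3 0x14775 9

Derivation:
After char 0 ('o'=40): chars_in_quartet=1 acc=0x28 bytes_emitted=0
After char 1 ('m'=38): chars_in_quartet=2 acc=0xA26 bytes_emitted=0
After char 2 ('F'=5): chars_in_quartet=3 acc=0x28985 bytes_emitted=0
After char 3 ('t'=45): chars_in_quartet=4 acc=0xA2616D -> emit A2 61 6D, reset; bytes_emitted=3
After char 4 ('v'=47): chars_in_quartet=1 acc=0x2F bytes_emitted=3
After char 5 ('M'=12): chars_in_quartet=2 acc=0xBCC bytes_emitted=3
After char 6 ('f'=31): chars_in_quartet=3 acc=0x2F31F bytes_emitted=3
After char 7 ('Q'=16): chars_in_quartet=4 acc=0xBCC7D0 -> emit BC C7 D0, reset; bytes_emitted=6
After char 8 ('/'=63): chars_in_quartet=1 acc=0x3F bytes_emitted=6
After char 9 ('O'=14): chars_in_quartet=2 acc=0xFCE bytes_emitted=6
After char 10 ('d'=29): chars_in_quartet=3 acc=0x3F39D bytes_emitted=6
After char 11 ('L'=11): chars_in_quartet=4 acc=0xFCE74B -> emit FC E7 4B, reset; bytes_emitted=9
After char 12 ('U'=20): chars_in_quartet=1 acc=0x14 bytes_emitted=9
After char 13 ('d'=29): chars_in_quartet=2 acc=0x51D bytes_emitted=9
After char 14 ('1'=53): chars_in_quartet=3 acc=0x14775 bytes_emitted=9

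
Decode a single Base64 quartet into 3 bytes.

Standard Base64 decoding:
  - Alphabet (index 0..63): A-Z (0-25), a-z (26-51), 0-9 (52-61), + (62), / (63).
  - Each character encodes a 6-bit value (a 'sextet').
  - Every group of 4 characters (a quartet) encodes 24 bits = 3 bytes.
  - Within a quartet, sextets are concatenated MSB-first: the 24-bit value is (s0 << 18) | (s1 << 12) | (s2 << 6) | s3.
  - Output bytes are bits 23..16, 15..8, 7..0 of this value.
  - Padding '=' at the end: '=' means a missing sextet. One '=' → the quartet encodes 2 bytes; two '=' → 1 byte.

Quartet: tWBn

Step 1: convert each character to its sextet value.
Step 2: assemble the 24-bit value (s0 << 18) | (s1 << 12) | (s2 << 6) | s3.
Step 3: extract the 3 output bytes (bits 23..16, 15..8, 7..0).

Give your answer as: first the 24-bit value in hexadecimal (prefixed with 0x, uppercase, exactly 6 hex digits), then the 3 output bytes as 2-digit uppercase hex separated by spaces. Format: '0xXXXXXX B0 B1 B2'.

Sextets: t=45, W=22, B=1, n=39
24-bit: (45<<18) | (22<<12) | (1<<6) | 39
      = 0xB40000 | 0x016000 | 0x000040 | 0x000027
      = 0xB56067
Bytes: (v>>16)&0xFF=B5, (v>>8)&0xFF=60, v&0xFF=67

Answer: 0xB56067 B5 60 67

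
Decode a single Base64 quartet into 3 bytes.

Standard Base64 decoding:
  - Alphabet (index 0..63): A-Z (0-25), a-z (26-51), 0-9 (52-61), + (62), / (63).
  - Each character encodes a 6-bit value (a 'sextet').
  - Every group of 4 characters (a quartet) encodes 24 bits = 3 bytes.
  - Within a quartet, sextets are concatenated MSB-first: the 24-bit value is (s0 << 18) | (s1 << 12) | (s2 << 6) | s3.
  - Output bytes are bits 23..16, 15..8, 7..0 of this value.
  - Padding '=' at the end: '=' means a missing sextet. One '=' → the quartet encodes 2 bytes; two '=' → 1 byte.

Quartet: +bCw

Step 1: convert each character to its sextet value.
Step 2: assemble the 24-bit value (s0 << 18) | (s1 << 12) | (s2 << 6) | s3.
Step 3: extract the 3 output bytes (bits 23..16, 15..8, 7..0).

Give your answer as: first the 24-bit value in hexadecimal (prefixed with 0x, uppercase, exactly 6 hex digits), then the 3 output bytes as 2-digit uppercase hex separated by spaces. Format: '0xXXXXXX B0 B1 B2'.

Sextets: +=62, b=27, C=2, w=48
24-bit: (62<<18) | (27<<12) | (2<<6) | 48
      = 0xF80000 | 0x01B000 | 0x000080 | 0x000030
      = 0xF9B0B0
Bytes: (v>>16)&0xFF=F9, (v>>8)&0xFF=B0, v&0xFF=B0

Answer: 0xF9B0B0 F9 B0 B0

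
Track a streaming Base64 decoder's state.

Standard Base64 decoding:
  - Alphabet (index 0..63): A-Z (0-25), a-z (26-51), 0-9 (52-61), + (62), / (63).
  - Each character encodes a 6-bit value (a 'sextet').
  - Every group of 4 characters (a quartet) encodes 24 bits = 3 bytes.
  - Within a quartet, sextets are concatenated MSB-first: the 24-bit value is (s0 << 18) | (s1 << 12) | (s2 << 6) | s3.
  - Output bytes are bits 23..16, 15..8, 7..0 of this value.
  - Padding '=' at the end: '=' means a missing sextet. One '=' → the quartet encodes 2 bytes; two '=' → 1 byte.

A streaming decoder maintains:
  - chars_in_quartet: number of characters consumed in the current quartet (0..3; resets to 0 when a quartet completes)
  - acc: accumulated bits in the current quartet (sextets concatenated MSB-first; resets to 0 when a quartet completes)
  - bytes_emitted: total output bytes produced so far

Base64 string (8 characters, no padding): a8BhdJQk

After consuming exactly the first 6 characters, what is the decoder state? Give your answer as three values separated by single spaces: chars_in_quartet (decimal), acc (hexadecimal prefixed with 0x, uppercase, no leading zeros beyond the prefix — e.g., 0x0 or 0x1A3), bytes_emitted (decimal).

After char 0 ('a'=26): chars_in_quartet=1 acc=0x1A bytes_emitted=0
After char 1 ('8'=60): chars_in_quartet=2 acc=0x6BC bytes_emitted=0
After char 2 ('B'=1): chars_in_quartet=3 acc=0x1AF01 bytes_emitted=0
After char 3 ('h'=33): chars_in_quartet=4 acc=0x6BC061 -> emit 6B C0 61, reset; bytes_emitted=3
After char 4 ('d'=29): chars_in_quartet=1 acc=0x1D bytes_emitted=3
After char 5 ('J'=9): chars_in_quartet=2 acc=0x749 bytes_emitted=3

Answer: 2 0x749 3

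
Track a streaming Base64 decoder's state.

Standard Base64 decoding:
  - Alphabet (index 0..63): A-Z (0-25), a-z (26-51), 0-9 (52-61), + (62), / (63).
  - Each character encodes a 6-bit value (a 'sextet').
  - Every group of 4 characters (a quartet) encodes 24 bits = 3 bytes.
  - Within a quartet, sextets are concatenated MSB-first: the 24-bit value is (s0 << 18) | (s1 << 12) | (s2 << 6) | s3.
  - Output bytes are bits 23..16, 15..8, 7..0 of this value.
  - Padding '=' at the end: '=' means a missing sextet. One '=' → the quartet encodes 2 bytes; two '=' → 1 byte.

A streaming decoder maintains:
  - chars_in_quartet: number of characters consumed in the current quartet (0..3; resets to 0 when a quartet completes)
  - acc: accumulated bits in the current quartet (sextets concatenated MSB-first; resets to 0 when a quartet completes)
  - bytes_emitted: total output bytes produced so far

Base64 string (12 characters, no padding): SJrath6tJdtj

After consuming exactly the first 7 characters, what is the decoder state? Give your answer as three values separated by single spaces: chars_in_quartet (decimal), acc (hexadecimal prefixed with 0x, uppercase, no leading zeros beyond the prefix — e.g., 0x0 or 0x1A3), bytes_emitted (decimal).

Answer: 3 0x2D87A 3

Derivation:
After char 0 ('S'=18): chars_in_quartet=1 acc=0x12 bytes_emitted=0
After char 1 ('J'=9): chars_in_quartet=2 acc=0x489 bytes_emitted=0
After char 2 ('r'=43): chars_in_quartet=3 acc=0x1226B bytes_emitted=0
After char 3 ('a'=26): chars_in_quartet=4 acc=0x489ADA -> emit 48 9A DA, reset; bytes_emitted=3
After char 4 ('t'=45): chars_in_quartet=1 acc=0x2D bytes_emitted=3
After char 5 ('h'=33): chars_in_quartet=2 acc=0xB61 bytes_emitted=3
After char 6 ('6'=58): chars_in_quartet=3 acc=0x2D87A bytes_emitted=3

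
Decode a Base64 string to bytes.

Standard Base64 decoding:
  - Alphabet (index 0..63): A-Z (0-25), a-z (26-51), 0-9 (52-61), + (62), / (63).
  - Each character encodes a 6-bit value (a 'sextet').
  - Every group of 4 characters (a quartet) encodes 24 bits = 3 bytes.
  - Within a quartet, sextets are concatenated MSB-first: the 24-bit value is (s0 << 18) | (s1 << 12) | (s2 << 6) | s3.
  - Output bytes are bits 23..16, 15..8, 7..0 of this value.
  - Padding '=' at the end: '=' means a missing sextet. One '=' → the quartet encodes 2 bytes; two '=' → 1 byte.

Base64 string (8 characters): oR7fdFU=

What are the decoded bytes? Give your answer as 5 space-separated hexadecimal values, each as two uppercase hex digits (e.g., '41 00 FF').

After char 0 ('o'=40): chars_in_quartet=1 acc=0x28 bytes_emitted=0
After char 1 ('R'=17): chars_in_quartet=2 acc=0xA11 bytes_emitted=0
After char 2 ('7'=59): chars_in_quartet=3 acc=0x2847B bytes_emitted=0
After char 3 ('f'=31): chars_in_quartet=4 acc=0xA11EDF -> emit A1 1E DF, reset; bytes_emitted=3
After char 4 ('d'=29): chars_in_quartet=1 acc=0x1D bytes_emitted=3
After char 5 ('F'=5): chars_in_quartet=2 acc=0x745 bytes_emitted=3
After char 6 ('U'=20): chars_in_quartet=3 acc=0x1D154 bytes_emitted=3
Padding '=': partial quartet acc=0x1D154 -> emit 74 55; bytes_emitted=5

Answer: A1 1E DF 74 55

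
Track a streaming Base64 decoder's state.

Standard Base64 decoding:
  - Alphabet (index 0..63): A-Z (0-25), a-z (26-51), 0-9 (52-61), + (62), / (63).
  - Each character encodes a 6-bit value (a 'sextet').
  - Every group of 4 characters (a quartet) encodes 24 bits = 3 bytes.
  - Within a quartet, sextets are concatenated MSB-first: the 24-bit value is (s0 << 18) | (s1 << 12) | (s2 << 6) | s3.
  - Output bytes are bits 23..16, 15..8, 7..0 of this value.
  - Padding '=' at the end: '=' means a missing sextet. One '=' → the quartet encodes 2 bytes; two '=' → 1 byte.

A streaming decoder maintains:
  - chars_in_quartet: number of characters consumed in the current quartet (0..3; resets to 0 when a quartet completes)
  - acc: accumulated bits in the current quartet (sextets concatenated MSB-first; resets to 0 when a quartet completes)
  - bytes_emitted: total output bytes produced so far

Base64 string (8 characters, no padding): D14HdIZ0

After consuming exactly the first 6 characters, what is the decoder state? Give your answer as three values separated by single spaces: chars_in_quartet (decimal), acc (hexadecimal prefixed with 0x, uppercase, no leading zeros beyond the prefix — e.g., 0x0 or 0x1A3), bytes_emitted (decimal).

After char 0 ('D'=3): chars_in_quartet=1 acc=0x3 bytes_emitted=0
After char 1 ('1'=53): chars_in_quartet=2 acc=0xF5 bytes_emitted=0
After char 2 ('4'=56): chars_in_quartet=3 acc=0x3D78 bytes_emitted=0
After char 3 ('H'=7): chars_in_quartet=4 acc=0xF5E07 -> emit 0F 5E 07, reset; bytes_emitted=3
After char 4 ('d'=29): chars_in_quartet=1 acc=0x1D bytes_emitted=3
After char 5 ('I'=8): chars_in_quartet=2 acc=0x748 bytes_emitted=3

Answer: 2 0x748 3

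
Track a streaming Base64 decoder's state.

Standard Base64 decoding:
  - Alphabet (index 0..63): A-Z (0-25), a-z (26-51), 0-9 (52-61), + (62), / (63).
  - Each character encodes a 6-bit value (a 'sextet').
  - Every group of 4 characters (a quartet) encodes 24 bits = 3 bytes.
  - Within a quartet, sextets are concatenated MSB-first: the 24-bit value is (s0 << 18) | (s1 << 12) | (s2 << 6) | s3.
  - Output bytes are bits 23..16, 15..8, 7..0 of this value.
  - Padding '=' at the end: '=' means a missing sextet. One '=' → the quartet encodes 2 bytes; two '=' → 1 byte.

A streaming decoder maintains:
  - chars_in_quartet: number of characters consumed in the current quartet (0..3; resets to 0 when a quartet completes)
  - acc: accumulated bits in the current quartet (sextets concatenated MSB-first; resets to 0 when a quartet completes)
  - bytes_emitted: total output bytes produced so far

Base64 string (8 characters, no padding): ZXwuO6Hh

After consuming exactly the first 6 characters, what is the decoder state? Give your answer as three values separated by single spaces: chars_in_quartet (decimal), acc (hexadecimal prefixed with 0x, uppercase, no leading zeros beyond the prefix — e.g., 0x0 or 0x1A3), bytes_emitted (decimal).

After char 0 ('Z'=25): chars_in_quartet=1 acc=0x19 bytes_emitted=0
After char 1 ('X'=23): chars_in_quartet=2 acc=0x657 bytes_emitted=0
After char 2 ('w'=48): chars_in_quartet=3 acc=0x195F0 bytes_emitted=0
After char 3 ('u'=46): chars_in_quartet=4 acc=0x657C2E -> emit 65 7C 2E, reset; bytes_emitted=3
After char 4 ('O'=14): chars_in_quartet=1 acc=0xE bytes_emitted=3
After char 5 ('6'=58): chars_in_quartet=2 acc=0x3BA bytes_emitted=3

Answer: 2 0x3BA 3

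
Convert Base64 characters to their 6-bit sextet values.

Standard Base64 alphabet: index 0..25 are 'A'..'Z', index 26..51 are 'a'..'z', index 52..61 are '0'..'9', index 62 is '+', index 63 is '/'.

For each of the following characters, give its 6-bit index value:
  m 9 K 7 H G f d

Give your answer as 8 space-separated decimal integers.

'm': a..z range, 26 + ord('m') − ord('a') = 38
'9': 0..9 range, 52 + ord('9') − ord('0') = 61
'K': A..Z range, ord('K') − ord('A') = 10
'7': 0..9 range, 52 + ord('7') − ord('0') = 59
'H': A..Z range, ord('H') − ord('A') = 7
'G': A..Z range, ord('G') − ord('A') = 6
'f': a..z range, 26 + ord('f') − ord('a') = 31
'd': a..z range, 26 + ord('d') − ord('a') = 29

Answer: 38 61 10 59 7 6 31 29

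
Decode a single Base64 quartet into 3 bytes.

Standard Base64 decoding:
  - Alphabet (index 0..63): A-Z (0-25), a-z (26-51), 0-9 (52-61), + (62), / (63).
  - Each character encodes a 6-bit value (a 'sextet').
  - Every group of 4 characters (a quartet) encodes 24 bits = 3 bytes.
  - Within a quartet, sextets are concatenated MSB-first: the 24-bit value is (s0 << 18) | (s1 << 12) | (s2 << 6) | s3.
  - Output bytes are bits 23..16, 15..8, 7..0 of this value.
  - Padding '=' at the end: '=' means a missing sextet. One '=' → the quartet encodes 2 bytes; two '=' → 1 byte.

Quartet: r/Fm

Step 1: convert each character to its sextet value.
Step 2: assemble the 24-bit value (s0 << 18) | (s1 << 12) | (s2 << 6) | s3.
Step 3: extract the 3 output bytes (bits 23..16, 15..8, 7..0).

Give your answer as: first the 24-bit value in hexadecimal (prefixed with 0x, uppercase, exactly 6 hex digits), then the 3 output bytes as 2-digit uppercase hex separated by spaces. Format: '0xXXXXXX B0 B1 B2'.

Answer: 0xAFF166 AF F1 66

Derivation:
Sextets: r=43, /=63, F=5, m=38
24-bit: (43<<18) | (63<<12) | (5<<6) | 38
      = 0xAC0000 | 0x03F000 | 0x000140 | 0x000026
      = 0xAFF166
Bytes: (v>>16)&0xFF=AF, (v>>8)&0xFF=F1, v&0xFF=66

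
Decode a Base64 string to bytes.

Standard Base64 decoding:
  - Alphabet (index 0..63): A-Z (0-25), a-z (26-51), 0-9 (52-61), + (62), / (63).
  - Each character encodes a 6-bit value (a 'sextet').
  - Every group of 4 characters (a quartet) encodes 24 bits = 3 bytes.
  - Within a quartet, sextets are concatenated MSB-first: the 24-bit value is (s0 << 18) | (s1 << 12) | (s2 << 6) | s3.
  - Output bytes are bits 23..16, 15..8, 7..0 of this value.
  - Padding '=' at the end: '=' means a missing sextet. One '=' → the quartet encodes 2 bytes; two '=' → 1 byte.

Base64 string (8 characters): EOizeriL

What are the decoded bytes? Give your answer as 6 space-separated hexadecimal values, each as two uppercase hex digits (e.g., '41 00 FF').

Answer: 10 E8 B3 7A B8 8B

Derivation:
After char 0 ('E'=4): chars_in_quartet=1 acc=0x4 bytes_emitted=0
After char 1 ('O'=14): chars_in_quartet=2 acc=0x10E bytes_emitted=0
After char 2 ('i'=34): chars_in_quartet=3 acc=0x43A2 bytes_emitted=0
After char 3 ('z'=51): chars_in_quartet=4 acc=0x10E8B3 -> emit 10 E8 B3, reset; bytes_emitted=3
After char 4 ('e'=30): chars_in_quartet=1 acc=0x1E bytes_emitted=3
After char 5 ('r'=43): chars_in_quartet=2 acc=0x7AB bytes_emitted=3
After char 6 ('i'=34): chars_in_quartet=3 acc=0x1EAE2 bytes_emitted=3
After char 7 ('L'=11): chars_in_quartet=4 acc=0x7AB88B -> emit 7A B8 8B, reset; bytes_emitted=6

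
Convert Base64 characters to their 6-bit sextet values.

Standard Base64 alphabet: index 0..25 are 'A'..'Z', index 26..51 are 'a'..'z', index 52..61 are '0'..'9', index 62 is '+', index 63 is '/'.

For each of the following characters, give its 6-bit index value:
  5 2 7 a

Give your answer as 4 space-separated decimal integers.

Answer: 57 54 59 26

Derivation:
'5': 0..9 range, 52 + ord('5') − ord('0') = 57
'2': 0..9 range, 52 + ord('2') − ord('0') = 54
'7': 0..9 range, 52 + ord('7') − ord('0') = 59
'a': a..z range, 26 + ord('a') − ord('a') = 26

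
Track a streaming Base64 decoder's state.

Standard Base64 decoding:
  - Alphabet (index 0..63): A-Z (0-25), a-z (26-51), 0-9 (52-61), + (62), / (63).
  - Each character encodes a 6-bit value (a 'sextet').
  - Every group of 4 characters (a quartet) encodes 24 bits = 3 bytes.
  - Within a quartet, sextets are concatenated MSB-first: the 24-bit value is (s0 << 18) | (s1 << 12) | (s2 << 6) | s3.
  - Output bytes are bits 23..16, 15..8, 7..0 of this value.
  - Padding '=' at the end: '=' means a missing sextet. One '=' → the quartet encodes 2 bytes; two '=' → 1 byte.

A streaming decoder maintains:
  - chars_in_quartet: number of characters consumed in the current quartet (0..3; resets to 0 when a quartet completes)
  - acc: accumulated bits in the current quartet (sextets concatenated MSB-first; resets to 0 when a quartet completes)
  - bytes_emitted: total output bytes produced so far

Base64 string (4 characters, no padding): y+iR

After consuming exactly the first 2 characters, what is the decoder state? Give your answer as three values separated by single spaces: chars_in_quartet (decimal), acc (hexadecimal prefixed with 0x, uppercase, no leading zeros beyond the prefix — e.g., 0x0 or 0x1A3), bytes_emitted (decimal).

After char 0 ('y'=50): chars_in_quartet=1 acc=0x32 bytes_emitted=0
After char 1 ('+'=62): chars_in_quartet=2 acc=0xCBE bytes_emitted=0

Answer: 2 0xCBE 0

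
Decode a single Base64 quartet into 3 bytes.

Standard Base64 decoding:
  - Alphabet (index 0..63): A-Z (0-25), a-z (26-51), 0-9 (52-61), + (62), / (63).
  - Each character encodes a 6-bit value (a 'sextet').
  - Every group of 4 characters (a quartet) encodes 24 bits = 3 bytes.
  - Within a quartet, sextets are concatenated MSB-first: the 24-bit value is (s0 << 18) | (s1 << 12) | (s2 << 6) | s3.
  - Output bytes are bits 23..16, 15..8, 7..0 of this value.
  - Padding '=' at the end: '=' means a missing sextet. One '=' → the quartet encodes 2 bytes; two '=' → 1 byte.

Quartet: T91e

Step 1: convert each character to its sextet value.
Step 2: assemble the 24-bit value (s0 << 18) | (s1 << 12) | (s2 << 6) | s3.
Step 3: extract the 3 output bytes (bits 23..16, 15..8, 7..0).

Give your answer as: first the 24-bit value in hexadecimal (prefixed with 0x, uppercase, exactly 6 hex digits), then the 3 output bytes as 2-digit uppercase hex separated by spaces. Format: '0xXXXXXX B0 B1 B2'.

Answer: 0x4FDD5E 4F DD 5E

Derivation:
Sextets: T=19, 9=61, 1=53, e=30
24-bit: (19<<18) | (61<<12) | (53<<6) | 30
      = 0x4C0000 | 0x03D000 | 0x000D40 | 0x00001E
      = 0x4FDD5E
Bytes: (v>>16)&0xFF=4F, (v>>8)&0xFF=DD, v&0xFF=5E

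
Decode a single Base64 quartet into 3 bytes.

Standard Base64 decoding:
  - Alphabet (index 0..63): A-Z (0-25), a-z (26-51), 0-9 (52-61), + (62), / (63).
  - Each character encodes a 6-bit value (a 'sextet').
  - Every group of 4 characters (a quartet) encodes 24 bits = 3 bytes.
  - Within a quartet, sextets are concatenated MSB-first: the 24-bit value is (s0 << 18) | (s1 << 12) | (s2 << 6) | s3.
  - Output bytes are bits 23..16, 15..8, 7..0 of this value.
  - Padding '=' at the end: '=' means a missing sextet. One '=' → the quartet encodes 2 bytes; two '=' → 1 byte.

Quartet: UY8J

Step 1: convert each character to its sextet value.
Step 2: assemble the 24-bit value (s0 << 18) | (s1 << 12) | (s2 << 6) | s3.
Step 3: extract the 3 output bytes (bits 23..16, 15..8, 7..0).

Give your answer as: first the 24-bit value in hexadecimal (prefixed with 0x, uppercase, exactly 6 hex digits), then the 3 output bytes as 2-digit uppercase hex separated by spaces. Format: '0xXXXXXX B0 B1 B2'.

Sextets: U=20, Y=24, 8=60, J=9
24-bit: (20<<18) | (24<<12) | (60<<6) | 9
      = 0x500000 | 0x018000 | 0x000F00 | 0x000009
      = 0x518F09
Bytes: (v>>16)&0xFF=51, (v>>8)&0xFF=8F, v&0xFF=09

Answer: 0x518F09 51 8F 09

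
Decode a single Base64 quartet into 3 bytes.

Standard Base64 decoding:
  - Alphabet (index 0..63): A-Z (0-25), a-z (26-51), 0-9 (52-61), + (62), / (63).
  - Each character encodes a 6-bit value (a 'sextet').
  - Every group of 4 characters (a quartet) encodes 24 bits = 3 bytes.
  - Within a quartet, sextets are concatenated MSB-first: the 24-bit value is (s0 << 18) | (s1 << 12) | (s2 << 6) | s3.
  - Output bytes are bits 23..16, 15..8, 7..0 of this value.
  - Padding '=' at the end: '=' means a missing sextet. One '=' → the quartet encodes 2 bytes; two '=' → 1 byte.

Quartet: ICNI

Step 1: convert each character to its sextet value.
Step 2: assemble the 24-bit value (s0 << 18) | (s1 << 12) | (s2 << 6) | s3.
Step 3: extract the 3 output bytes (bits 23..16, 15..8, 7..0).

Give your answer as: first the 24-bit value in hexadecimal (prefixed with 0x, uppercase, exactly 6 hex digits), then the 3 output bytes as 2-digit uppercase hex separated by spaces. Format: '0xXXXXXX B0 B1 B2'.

Sextets: I=8, C=2, N=13, I=8
24-bit: (8<<18) | (2<<12) | (13<<6) | 8
      = 0x200000 | 0x002000 | 0x000340 | 0x000008
      = 0x202348
Bytes: (v>>16)&0xFF=20, (v>>8)&0xFF=23, v&0xFF=48

Answer: 0x202348 20 23 48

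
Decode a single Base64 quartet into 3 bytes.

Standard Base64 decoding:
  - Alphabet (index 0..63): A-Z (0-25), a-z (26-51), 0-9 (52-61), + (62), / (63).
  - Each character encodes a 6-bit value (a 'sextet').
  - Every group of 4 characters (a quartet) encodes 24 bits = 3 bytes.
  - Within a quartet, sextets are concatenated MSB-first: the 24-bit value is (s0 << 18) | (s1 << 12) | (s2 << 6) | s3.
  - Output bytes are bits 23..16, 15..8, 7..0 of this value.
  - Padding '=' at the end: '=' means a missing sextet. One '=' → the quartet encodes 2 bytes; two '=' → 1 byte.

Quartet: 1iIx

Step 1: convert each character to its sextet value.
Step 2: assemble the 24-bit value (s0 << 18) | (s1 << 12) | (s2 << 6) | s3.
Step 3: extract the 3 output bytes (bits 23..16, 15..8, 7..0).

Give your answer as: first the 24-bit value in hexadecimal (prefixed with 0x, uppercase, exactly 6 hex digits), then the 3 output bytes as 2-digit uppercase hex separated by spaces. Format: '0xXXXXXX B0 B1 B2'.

Answer: 0xD62231 D6 22 31

Derivation:
Sextets: 1=53, i=34, I=8, x=49
24-bit: (53<<18) | (34<<12) | (8<<6) | 49
      = 0xD40000 | 0x022000 | 0x000200 | 0x000031
      = 0xD62231
Bytes: (v>>16)&0xFF=D6, (v>>8)&0xFF=22, v&0xFF=31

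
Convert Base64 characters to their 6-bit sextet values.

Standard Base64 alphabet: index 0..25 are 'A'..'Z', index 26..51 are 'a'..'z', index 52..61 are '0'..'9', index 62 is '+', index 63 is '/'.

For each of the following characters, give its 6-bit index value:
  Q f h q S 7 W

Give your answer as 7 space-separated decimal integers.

'Q': A..Z range, ord('Q') − ord('A') = 16
'f': a..z range, 26 + ord('f') − ord('a') = 31
'h': a..z range, 26 + ord('h') − ord('a') = 33
'q': a..z range, 26 + ord('q') − ord('a') = 42
'S': A..Z range, ord('S') − ord('A') = 18
'7': 0..9 range, 52 + ord('7') − ord('0') = 59
'W': A..Z range, ord('W') − ord('A') = 22

Answer: 16 31 33 42 18 59 22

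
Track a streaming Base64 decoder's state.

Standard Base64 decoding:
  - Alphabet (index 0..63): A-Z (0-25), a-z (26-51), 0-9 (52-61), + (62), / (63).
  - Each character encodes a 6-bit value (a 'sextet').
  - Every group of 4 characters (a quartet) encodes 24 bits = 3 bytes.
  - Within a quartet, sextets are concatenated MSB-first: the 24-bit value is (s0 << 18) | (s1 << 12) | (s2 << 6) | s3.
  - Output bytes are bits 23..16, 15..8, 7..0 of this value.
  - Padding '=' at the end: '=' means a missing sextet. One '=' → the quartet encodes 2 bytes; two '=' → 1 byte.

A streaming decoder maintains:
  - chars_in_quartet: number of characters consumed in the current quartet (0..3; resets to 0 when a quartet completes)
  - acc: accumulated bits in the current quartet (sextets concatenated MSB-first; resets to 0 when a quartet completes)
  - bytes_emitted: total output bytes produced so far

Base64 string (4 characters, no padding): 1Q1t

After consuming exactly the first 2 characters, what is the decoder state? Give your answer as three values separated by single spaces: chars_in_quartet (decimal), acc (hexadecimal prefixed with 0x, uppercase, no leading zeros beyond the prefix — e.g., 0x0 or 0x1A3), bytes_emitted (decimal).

After char 0 ('1'=53): chars_in_quartet=1 acc=0x35 bytes_emitted=0
After char 1 ('Q'=16): chars_in_quartet=2 acc=0xD50 bytes_emitted=0

Answer: 2 0xD50 0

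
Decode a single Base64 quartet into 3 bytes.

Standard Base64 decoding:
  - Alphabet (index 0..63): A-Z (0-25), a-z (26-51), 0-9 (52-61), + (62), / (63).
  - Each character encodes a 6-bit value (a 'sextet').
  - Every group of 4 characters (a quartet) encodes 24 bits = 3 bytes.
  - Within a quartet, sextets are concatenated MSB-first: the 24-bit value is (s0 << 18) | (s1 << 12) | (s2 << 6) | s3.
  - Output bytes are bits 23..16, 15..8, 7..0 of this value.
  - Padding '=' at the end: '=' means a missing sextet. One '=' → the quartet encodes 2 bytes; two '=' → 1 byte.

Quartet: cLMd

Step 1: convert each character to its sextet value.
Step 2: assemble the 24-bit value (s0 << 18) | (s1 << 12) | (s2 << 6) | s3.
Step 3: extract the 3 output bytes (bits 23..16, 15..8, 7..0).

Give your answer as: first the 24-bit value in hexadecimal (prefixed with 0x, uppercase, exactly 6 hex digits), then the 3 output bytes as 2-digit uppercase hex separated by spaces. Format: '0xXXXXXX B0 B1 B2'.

Answer: 0x70B31D 70 B3 1D

Derivation:
Sextets: c=28, L=11, M=12, d=29
24-bit: (28<<18) | (11<<12) | (12<<6) | 29
      = 0x700000 | 0x00B000 | 0x000300 | 0x00001D
      = 0x70B31D
Bytes: (v>>16)&0xFF=70, (v>>8)&0xFF=B3, v&0xFF=1D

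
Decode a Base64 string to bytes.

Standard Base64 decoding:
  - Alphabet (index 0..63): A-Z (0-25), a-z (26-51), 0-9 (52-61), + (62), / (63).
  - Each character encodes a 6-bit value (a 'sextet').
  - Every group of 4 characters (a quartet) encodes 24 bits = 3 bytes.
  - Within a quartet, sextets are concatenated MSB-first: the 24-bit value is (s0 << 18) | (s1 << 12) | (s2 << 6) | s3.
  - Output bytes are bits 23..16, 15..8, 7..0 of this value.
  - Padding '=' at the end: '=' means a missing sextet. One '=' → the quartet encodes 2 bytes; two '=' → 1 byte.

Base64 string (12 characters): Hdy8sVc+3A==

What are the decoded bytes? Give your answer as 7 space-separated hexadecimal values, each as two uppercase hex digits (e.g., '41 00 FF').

After char 0 ('H'=7): chars_in_quartet=1 acc=0x7 bytes_emitted=0
After char 1 ('d'=29): chars_in_quartet=2 acc=0x1DD bytes_emitted=0
After char 2 ('y'=50): chars_in_quartet=3 acc=0x7772 bytes_emitted=0
After char 3 ('8'=60): chars_in_quartet=4 acc=0x1DDCBC -> emit 1D DC BC, reset; bytes_emitted=3
After char 4 ('s'=44): chars_in_quartet=1 acc=0x2C bytes_emitted=3
After char 5 ('V'=21): chars_in_quartet=2 acc=0xB15 bytes_emitted=3
After char 6 ('c'=28): chars_in_quartet=3 acc=0x2C55C bytes_emitted=3
After char 7 ('+'=62): chars_in_quartet=4 acc=0xB1573E -> emit B1 57 3E, reset; bytes_emitted=6
After char 8 ('3'=55): chars_in_quartet=1 acc=0x37 bytes_emitted=6
After char 9 ('A'=0): chars_in_quartet=2 acc=0xDC0 bytes_emitted=6
Padding '==': partial quartet acc=0xDC0 -> emit DC; bytes_emitted=7

Answer: 1D DC BC B1 57 3E DC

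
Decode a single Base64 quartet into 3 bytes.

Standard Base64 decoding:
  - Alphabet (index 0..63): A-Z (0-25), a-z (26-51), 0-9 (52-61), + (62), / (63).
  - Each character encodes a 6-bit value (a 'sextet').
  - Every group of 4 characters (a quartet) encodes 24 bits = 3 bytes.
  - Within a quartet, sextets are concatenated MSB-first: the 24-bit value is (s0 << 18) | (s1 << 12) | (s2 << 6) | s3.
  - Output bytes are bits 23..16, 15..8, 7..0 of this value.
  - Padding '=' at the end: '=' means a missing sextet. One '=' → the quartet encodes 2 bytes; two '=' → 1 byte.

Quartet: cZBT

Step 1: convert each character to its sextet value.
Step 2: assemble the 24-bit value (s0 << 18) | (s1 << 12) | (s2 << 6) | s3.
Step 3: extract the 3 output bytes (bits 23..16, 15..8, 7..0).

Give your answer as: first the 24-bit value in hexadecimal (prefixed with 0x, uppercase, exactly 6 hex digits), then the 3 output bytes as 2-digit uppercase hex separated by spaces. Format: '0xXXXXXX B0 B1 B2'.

Sextets: c=28, Z=25, B=1, T=19
24-bit: (28<<18) | (25<<12) | (1<<6) | 19
      = 0x700000 | 0x019000 | 0x000040 | 0x000013
      = 0x719053
Bytes: (v>>16)&0xFF=71, (v>>8)&0xFF=90, v&0xFF=53

Answer: 0x719053 71 90 53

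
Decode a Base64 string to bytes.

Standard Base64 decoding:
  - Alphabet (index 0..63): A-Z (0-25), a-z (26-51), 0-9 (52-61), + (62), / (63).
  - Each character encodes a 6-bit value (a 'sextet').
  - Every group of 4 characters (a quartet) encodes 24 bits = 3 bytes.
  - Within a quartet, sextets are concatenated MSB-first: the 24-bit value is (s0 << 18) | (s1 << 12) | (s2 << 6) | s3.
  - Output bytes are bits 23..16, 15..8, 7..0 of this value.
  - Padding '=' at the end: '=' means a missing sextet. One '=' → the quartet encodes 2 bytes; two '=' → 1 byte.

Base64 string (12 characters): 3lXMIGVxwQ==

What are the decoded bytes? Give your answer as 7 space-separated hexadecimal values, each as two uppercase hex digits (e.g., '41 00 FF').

Answer: DE 55 CC 20 65 71 C1

Derivation:
After char 0 ('3'=55): chars_in_quartet=1 acc=0x37 bytes_emitted=0
After char 1 ('l'=37): chars_in_quartet=2 acc=0xDE5 bytes_emitted=0
After char 2 ('X'=23): chars_in_quartet=3 acc=0x37957 bytes_emitted=0
After char 3 ('M'=12): chars_in_quartet=4 acc=0xDE55CC -> emit DE 55 CC, reset; bytes_emitted=3
After char 4 ('I'=8): chars_in_quartet=1 acc=0x8 bytes_emitted=3
After char 5 ('G'=6): chars_in_quartet=2 acc=0x206 bytes_emitted=3
After char 6 ('V'=21): chars_in_quartet=3 acc=0x8195 bytes_emitted=3
After char 7 ('x'=49): chars_in_quartet=4 acc=0x206571 -> emit 20 65 71, reset; bytes_emitted=6
After char 8 ('w'=48): chars_in_quartet=1 acc=0x30 bytes_emitted=6
After char 9 ('Q'=16): chars_in_quartet=2 acc=0xC10 bytes_emitted=6
Padding '==': partial quartet acc=0xC10 -> emit C1; bytes_emitted=7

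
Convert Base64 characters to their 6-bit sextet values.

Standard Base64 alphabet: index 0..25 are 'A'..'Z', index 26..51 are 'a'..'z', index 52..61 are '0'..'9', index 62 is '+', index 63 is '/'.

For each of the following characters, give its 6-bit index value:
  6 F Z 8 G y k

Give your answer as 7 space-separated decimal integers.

'6': 0..9 range, 52 + ord('6') − ord('0') = 58
'F': A..Z range, ord('F') − ord('A') = 5
'Z': A..Z range, ord('Z') − ord('A') = 25
'8': 0..9 range, 52 + ord('8') − ord('0') = 60
'G': A..Z range, ord('G') − ord('A') = 6
'y': a..z range, 26 + ord('y') − ord('a') = 50
'k': a..z range, 26 + ord('k') − ord('a') = 36

Answer: 58 5 25 60 6 50 36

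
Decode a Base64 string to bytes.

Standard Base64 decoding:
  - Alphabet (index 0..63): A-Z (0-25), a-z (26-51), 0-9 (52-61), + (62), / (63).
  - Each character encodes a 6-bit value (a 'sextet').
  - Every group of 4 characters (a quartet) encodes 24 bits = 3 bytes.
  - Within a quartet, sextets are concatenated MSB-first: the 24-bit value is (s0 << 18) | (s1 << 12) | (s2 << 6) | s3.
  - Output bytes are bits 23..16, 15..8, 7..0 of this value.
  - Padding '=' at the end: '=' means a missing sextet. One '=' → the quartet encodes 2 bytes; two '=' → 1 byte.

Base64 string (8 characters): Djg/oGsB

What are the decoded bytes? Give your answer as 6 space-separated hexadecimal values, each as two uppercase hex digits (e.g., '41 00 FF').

After char 0 ('D'=3): chars_in_quartet=1 acc=0x3 bytes_emitted=0
After char 1 ('j'=35): chars_in_quartet=2 acc=0xE3 bytes_emitted=0
After char 2 ('g'=32): chars_in_quartet=3 acc=0x38E0 bytes_emitted=0
After char 3 ('/'=63): chars_in_quartet=4 acc=0xE383F -> emit 0E 38 3F, reset; bytes_emitted=3
After char 4 ('o'=40): chars_in_quartet=1 acc=0x28 bytes_emitted=3
After char 5 ('G'=6): chars_in_quartet=2 acc=0xA06 bytes_emitted=3
After char 6 ('s'=44): chars_in_quartet=3 acc=0x281AC bytes_emitted=3
After char 7 ('B'=1): chars_in_quartet=4 acc=0xA06B01 -> emit A0 6B 01, reset; bytes_emitted=6

Answer: 0E 38 3F A0 6B 01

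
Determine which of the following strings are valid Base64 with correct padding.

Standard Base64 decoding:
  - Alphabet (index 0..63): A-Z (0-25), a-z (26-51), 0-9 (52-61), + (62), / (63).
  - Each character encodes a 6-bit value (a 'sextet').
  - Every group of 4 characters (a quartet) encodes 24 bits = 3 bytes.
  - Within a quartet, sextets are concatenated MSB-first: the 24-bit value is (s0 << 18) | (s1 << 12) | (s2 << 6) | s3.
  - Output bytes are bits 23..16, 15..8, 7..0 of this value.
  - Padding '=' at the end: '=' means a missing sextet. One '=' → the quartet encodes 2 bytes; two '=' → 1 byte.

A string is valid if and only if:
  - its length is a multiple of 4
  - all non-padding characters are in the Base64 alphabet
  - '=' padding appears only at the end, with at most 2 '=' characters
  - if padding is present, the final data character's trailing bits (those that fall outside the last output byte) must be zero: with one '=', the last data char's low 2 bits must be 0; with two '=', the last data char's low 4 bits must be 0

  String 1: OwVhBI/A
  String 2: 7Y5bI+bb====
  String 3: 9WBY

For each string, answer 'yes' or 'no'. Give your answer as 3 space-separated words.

Answer: yes no yes

Derivation:
String 1: 'OwVhBI/A' → valid
String 2: '7Y5bI+bb====' → invalid (4 pad chars (max 2))
String 3: '9WBY' → valid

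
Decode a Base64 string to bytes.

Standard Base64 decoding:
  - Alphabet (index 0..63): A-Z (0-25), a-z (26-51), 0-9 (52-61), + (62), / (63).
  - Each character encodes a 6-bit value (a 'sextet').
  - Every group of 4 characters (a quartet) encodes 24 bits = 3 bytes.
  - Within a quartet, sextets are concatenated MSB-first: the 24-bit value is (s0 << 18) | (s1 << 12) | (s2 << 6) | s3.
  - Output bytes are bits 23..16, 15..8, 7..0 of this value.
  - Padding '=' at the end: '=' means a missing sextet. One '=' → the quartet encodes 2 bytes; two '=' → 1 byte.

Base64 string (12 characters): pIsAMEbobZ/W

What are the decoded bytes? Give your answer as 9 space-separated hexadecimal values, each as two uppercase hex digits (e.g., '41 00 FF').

After char 0 ('p'=41): chars_in_quartet=1 acc=0x29 bytes_emitted=0
After char 1 ('I'=8): chars_in_quartet=2 acc=0xA48 bytes_emitted=0
After char 2 ('s'=44): chars_in_quartet=3 acc=0x2922C bytes_emitted=0
After char 3 ('A'=0): chars_in_quartet=4 acc=0xA48B00 -> emit A4 8B 00, reset; bytes_emitted=3
After char 4 ('M'=12): chars_in_quartet=1 acc=0xC bytes_emitted=3
After char 5 ('E'=4): chars_in_quartet=2 acc=0x304 bytes_emitted=3
After char 6 ('b'=27): chars_in_quartet=3 acc=0xC11B bytes_emitted=3
After char 7 ('o'=40): chars_in_quartet=4 acc=0x3046E8 -> emit 30 46 E8, reset; bytes_emitted=6
After char 8 ('b'=27): chars_in_quartet=1 acc=0x1B bytes_emitted=6
After char 9 ('Z'=25): chars_in_quartet=2 acc=0x6D9 bytes_emitted=6
After char 10 ('/'=63): chars_in_quartet=3 acc=0x1B67F bytes_emitted=6
After char 11 ('W'=22): chars_in_quartet=4 acc=0x6D9FD6 -> emit 6D 9F D6, reset; bytes_emitted=9

Answer: A4 8B 00 30 46 E8 6D 9F D6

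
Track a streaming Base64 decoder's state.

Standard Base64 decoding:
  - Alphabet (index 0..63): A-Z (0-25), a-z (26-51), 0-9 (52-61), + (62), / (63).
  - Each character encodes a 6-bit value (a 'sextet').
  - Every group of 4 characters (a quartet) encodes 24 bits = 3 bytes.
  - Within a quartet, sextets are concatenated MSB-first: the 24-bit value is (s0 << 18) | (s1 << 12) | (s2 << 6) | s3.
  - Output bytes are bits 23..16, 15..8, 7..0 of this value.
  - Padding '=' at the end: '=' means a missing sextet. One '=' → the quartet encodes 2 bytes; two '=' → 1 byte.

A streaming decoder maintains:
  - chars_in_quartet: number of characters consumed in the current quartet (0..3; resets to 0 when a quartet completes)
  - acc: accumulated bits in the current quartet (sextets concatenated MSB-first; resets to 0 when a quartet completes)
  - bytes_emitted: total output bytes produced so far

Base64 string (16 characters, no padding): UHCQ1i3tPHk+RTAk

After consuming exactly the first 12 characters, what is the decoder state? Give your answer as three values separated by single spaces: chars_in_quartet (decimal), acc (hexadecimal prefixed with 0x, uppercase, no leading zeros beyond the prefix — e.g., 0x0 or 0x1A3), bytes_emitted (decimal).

Answer: 0 0x0 9

Derivation:
After char 0 ('U'=20): chars_in_quartet=1 acc=0x14 bytes_emitted=0
After char 1 ('H'=7): chars_in_quartet=2 acc=0x507 bytes_emitted=0
After char 2 ('C'=2): chars_in_quartet=3 acc=0x141C2 bytes_emitted=0
After char 3 ('Q'=16): chars_in_quartet=4 acc=0x507090 -> emit 50 70 90, reset; bytes_emitted=3
After char 4 ('1'=53): chars_in_quartet=1 acc=0x35 bytes_emitted=3
After char 5 ('i'=34): chars_in_quartet=2 acc=0xD62 bytes_emitted=3
After char 6 ('3'=55): chars_in_quartet=3 acc=0x358B7 bytes_emitted=3
After char 7 ('t'=45): chars_in_quartet=4 acc=0xD62DED -> emit D6 2D ED, reset; bytes_emitted=6
After char 8 ('P'=15): chars_in_quartet=1 acc=0xF bytes_emitted=6
After char 9 ('H'=7): chars_in_quartet=2 acc=0x3C7 bytes_emitted=6
After char 10 ('k'=36): chars_in_quartet=3 acc=0xF1E4 bytes_emitted=6
After char 11 ('+'=62): chars_in_quartet=4 acc=0x3C793E -> emit 3C 79 3E, reset; bytes_emitted=9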